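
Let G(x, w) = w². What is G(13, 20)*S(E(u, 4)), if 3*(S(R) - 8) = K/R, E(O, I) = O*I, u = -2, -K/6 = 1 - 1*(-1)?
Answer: 3400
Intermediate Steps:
K = -12 (K = -6*(1 - 1*(-1)) = -6*(1 + 1) = -6*2 = -12)
E(O, I) = I*O
S(R) = 8 - 4/R (S(R) = 8 + (-12/R)/3 = 8 - 4/R)
G(13, 20)*S(E(u, 4)) = 20²*(8 - 4/(4*(-2))) = 400*(8 - 4/(-8)) = 400*(8 - 4*(-⅛)) = 400*(8 + ½) = 400*(17/2) = 3400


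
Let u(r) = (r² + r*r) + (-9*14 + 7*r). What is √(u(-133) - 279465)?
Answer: 2*I*√61286 ≈ 495.12*I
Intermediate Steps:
u(r) = -126 + 2*r² + 7*r (u(r) = (r² + r²) + (-126 + 7*r) = 2*r² + (-126 + 7*r) = -126 + 2*r² + 7*r)
√(u(-133) - 279465) = √((-126 + 2*(-133)² + 7*(-133)) - 279465) = √((-126 + 2*17689 - 931) - 279465) = √((-126 + 35378 - 931) - 279465) = √(34321 - 279465) = √(-245144) = 2*I*√61286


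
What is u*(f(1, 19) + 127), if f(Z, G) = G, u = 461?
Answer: 67306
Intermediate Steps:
u*(f(1, 19) + 127) = 461*(19 + 127) = 461*146 = 67306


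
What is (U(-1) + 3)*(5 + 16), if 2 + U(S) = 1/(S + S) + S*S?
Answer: 63/2 ≈ 31.500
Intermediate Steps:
U(S) = -2 + S² + 1/(2*S) (U(S) = -2 + (1/(S + S) + S*S) = -2 + (1/(2*S) + S²) = -2 + (S² + 1/(2*S)) = -2 + S² + 1/(2*S))
(U(-1) + 3)*(5 + 16) = ((-2 + (-1)² + (½)/(-1)) + 3)*(5 + 16) = ((-2 + 1 + (½)*(-1)) + 3)*21 = ((-2 + 1 - ½) + 3)*21 = (-3/2 + 3)*21 = (3/2)*21 = 63/2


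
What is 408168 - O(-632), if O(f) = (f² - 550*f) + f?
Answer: -338224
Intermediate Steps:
O(f) = f² - 549*f
408168 - O(-632) = 408168 - (-632)*(-549 - 632) = 408168 - (-632)*(-1181) = 408168 - 1*746392 = 408168 - 746392 = -338224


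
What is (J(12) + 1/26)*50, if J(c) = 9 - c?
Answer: -1925/13 ≈ -148.08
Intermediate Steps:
(J(12) + 1/26)*50 = ((9 - 1*12) + 1/26)*50 = ((9 - 12) + 1/26)*50 = (-3 + 1/26)*50 = -77/26*50 = -1925/13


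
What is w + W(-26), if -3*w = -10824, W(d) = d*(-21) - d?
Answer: 4180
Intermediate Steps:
W(d) = -22*d (W(d) = -21*d - d = -22*d)
w = 3608 (w = -1/3*(-10824) = 3608)
w + W(-26) = 3608 - 22*(-26) = 3608 + 572 = 4180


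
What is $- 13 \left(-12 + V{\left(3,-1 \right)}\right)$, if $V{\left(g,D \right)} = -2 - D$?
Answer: $169$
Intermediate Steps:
$- 13 \left(-12 + V{\left(3,-1 \right)}\right) = - 13 \left(-12 - 1\right) = \left(-13\right) \left(-13\right) = 169$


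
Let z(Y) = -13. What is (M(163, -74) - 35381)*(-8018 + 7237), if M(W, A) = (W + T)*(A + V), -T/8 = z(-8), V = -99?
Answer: 63707732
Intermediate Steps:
T = 104 (T = -8*(-13) = 104)
M(W, A) = (-99 + A)*(104 + W) (M(W, A) = (W + 104)*(A - 99) = (104 + W)*(-99 + A) = (-99 + A)*(104 + W))
(M(163, -74) - 35381)*(-8018 + 7237) = ((-10296 - 99*163 + 104*(-74) - 74*163) - 35381)*(-8018 + 7237) = ((-10296 - 16137 - 7696 - 12062) - 35381)*(-781) = (-46191 - 35381)*(-781) = -81572*(-781) = 63707732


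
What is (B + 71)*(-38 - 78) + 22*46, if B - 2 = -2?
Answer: -7224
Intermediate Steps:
B = 0 (B = 2 - 2 = 0)
(B + 71)*(-38 - 78) + 22*46 = (0 + 71)*(-38 - 78) + 22*46 = 71*(-116) + 1012 = -8236 + 1012 = -7224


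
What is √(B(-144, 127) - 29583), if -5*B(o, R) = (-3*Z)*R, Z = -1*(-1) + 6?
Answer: 4*I*√45390/5 ≈ 170.44*I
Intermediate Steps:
Z = 7 (Z = 1 + 6 = 7)
B(o, R) = 21*R/5 (B(o, R) = -(-3*7)*R/5 = -(-21)*R/5 = 21*R/5)
√(B(-144, 127) - 29583) = √((21/5)*127 - 29583) = √(2667/5 - 29583) = √(-145248/5) = 4*I*√45390/5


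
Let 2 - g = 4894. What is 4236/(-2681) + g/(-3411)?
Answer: -1333544/9144891 ≈ -0.14582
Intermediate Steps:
g = -4892 (g = 2 - 1*4894 = 2 - 4894 = -4892)
4236/(-2681) + g/(-3411) = 4236/(-2681) - 4892/(-3411) = 4236*(-1/2681) - 4892*(-1/3411) = -4236/2681 + 4892/3411 = -1333544/9144891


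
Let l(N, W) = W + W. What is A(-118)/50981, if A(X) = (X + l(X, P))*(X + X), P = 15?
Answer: 20768/50981 ≈ 0.40737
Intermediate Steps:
l(N, W) = 2*W
A(X) = 2*X*(30 + X) (A(X) = (X + 2*15)*(X + X) = (X + 30)*(2*X) = (30 + X)*(2*X) = 2*X*(30 + X))
A(-118)/50981 = (2*(-118)*(30 - 118))/50981 = (2*(-118)*(-88))*(1/50981) = 20768*(1/50981) = 20768/50981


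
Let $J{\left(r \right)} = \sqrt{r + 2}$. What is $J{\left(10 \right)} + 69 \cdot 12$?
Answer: $828 + 2 \sqrt{3} \approx 831.46$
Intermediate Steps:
$J{\left(r \right)} = \sqrt{2 + r}$
$J{\left(10 \right)} + 69 \cdot 12 = \sqrt{2 + 10} + 69 \cdot 12 = \sqrt{12} + 828 = 2 \sqrt{3} + 828 = 828 + 2 \sqrt{3}$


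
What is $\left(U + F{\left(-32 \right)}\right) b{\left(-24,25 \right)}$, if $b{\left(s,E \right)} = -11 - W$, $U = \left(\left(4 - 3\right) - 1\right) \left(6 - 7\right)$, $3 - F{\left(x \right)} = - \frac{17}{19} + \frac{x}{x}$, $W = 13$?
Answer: $- \frac{1320}{19} \approx -69.474$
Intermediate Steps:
$F{\left(x \right)} = \frac{55}{19}$ ($F{\left(x \right)} = 3 - \left(- \frac{17}{19} + \frac{x}{x}\right) = 3 - \left(\left(-17\right) \frac{1}{19} + 1\right) = 3 - \left(- \frac{17}{19} + 1\right) = 3 - \frac{2}{19} = \frac{55}{19}$)
$U = 0$ ($U = \left(1 - 1\right) \left(-1\right) = 0 \left(-1\right) = 0$)
$b{\left(s,E \right)} = -24$ ($b{\left(s,E \right)} = -11 - 13 = -24$)
$\left(U + F{\left(-32 \right)}\right) b{\left(-24,25 \right)} = \left(0 + \frac{55}{19}\right) \left(-24\right) = \frac{55}{19} \left(-24\right) = - \frac{1320}{19}$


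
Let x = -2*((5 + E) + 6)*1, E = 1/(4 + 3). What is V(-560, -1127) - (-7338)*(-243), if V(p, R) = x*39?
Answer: -12488022/7 ≈ -1.7840e+6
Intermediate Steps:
E = ⅐ (E = 1/7 = ⅐ ≈ 0.14286)
x = -156/7 (x = -2*((5 + ⅐) + 6)*1 = -2*(36/7 + 6)*1 = -2*78/7*1 = -156/7*1 = -156/7 ≈ -22.286)
V(p, R) = -6084/7 (V(p, R) = -156/7*39 = -6084/7)
V(-560, -1127) - (-7338)*(-243) = -6084/7 - (-7338)*(-243) = -6084/7 - 1*1783134 = -6084/7 - 1783134 = -12488022/7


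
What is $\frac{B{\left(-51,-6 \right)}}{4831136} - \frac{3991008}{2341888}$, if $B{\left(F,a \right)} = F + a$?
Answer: $- \frac{9414665973}{5524404016} \approx -1.7042$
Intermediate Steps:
$\frac{B{\left(-51,-6 \right)}}{4831136} - \frac{3991008}{2341888} = \frac{-51 - 6}{4831136} - \frac{3991008}{2341888} = \left(-57\right) \frac{1}{4831136} - \frac{124719}{73184} = - \frac{57}{4831136} - \frac{124719}{73184} = - \frac{9414665973}{5524404016}$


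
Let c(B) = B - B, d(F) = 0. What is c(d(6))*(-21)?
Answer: 0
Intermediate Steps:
c(B) = 0
c(d(6))*(-21) = 0*(-21) = 0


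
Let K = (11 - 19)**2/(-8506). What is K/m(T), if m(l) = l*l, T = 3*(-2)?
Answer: -8/38277 ≈ -0.00020900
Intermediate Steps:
T = -6
K = -32/4253 (K = (-8)**2*(-1/8506) = 64*(-1/8506) = -32/4253 ≈ -0.0075241)
m(l) = l**2
K/m(T) = -32/(4253*((-6)**2)) = -32/4253/36 = -32/4253*1/36 = -8/38277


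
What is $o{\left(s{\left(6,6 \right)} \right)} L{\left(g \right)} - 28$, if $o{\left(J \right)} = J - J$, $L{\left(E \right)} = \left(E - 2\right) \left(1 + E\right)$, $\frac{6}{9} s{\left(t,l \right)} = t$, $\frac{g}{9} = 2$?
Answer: $-28$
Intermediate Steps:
$g = 18$ ($g = 9 \cdot 2 = 18$)
$s{\left(t,l \right)} = \frac{3 t}{2}$
$L{\left(E \right)} = \left(1 + E\right) \left(-2 + E\right)$ ($L{\left(E \right)} = \left(-2 + E\right) \left(1 + E\right) = \left(1 + E\right) \left(-2 + E\right)$)
$o{\left(J \right)} = 0$
$o{\left(s{\left(6,6 \right)} \right)} L{\left(g \right)} - 28 = 0 \left(-2 + 18^{2} - 18\right) - 28 = 0 \left(-2 + 324 - 18\right) - 28 = 0 \cdot 304 - 28 = 0 - 28 = -28$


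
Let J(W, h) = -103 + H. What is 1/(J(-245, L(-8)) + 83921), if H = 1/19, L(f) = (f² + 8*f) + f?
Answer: 19/1592543 ≈ 1.1931e-5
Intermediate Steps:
L(f) = f² + 9*f
H = 1/19 ≈ 0.052632
J(W, h) = -1956/19 (J(W, h) = -103 + 1/19 = -1956/19)
1/(J(-245, L(-8)) + 83921) = 1/(-1956/19 + 83921) = 1/(1592543/19) = 19/1592543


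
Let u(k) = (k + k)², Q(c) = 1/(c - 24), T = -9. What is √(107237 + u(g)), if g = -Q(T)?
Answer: √116781097/33 ≈ 327.47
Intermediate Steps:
Q(c) = 1/(-24 + c)
g = 1/33 (g = -1/(-24 - 9) = -1/(-33) = -1*(-1/33) = 1/33 ≈ 0.030303)
u(k) = 4*k² (u(k) = (2*k)² = 4*k²)
√(107237 + u(g)) = √(107237 + 4*(1/33)²) = √(107237 + 4*(1/1089)) = √(107237 + 4/1089) = √(116781097/1089) = √116781097/33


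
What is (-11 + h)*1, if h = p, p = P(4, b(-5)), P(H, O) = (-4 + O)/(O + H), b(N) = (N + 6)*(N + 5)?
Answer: -12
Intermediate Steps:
b(N) = (5 + N)*(6 + N) (b(N) = (6 + N)*(5 + N) = (5 + N)*(6 + N))
P(H, O) = (-4 + O)/(H + O)
p = -1 (p = (-4 + (30 + (-5)² + 11*(-5)))/(4 + (30 + (-5)² + 11*(-5))) = (-4 + (30 + 25 - 55))/(4 + (30 + 25 - 55)) = (-4 + 0)/(4 + 0) = -4/4 = (¼)*(-4) = -1)
h = -1
(-11 + h)*1 = (-11 - 1)*1 = -12*1 = -12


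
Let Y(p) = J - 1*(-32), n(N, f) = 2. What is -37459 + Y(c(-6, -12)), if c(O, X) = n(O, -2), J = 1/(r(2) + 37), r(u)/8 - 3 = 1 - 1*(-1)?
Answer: -2881878/77 ≈ -37427.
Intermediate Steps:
r(u) = 40 (r(u) = 24 + 8*(1 - 1*(-1)) = 24 + 8*(1 + 1) = 24 + 8*2 = 24 + 16 = 40)
J = 1/77 (J = 1/(40 + 37) = 1/77 ≈ 0.012987)
c(O, X) = 2
Y(p) = 2465/77 (Y(p) = 1/77 - 1*(-32) = 1/77 + 32 = 2465/77)
-37459 + Y(c(-6, -12)) = -37459 + 2465/77 = -2881878/77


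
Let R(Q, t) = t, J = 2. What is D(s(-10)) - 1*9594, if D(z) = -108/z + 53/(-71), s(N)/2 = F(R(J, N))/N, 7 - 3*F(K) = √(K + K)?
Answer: -15399841/1633 + 1080*I*√5/23 ≈ -9430.4 + 105.0*I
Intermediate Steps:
F(K) = 7/3 - √2*√K/3 (F(K) = 7/3 - √(K + K)/3 = 7/3 - √2*√K/3)
s(N) = 2*(7/3 - √2*√N/3)/N (s(N) = 2*((7/3 - √2*√N/3)/N) = 2*(7/3 - √2*√N/3)/N)
D(z) = -53/71 - 108/z (D(z) = -108/z + 53*(-1/71) = -108/z - 53/71 = -53/71 - 108/z)
D(s(-10)) - 1*9594 = (-53/71 - 108*(-15/(7 - √2*√(-10)))) - 1*9594 = (-53/71 - 108*(-15/(7 - √2*I*√10))) - 9594 = (-53/71 - 108*(-15/(7 - 2*I*√5))) - 9594 = (-53/71 - 108/(-7/15 + 2*I*√5/15)) - 9594 = -681227/71 - 108/(-7/15 + 2*I*√5/15)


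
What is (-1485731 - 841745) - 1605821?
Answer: -3933297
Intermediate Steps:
(-1485731 - 841745) - 1605821 = -2327476 - 1605821 = -3933297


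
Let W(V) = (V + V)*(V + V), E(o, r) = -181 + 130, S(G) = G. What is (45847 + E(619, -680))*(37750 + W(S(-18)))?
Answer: 1788150616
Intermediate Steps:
E(o, r) = -51
W(V) = 4*V² (W(V) = (2*V)*(2*V) = 4*V²)
(45847 + E(619, -680))*(37750 + W(S(-18))) = (45847 - 51)*(37750 + 4*(-18)²) = 45796*(37750 + 4*324) = 45796*(37750 + 1296) = 45796*39046 = 1788150616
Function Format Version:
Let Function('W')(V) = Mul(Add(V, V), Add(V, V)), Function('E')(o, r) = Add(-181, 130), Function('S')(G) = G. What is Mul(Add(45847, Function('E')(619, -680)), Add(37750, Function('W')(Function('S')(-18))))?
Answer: 1788150616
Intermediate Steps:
Function('E')(o, r) = -51
Function('W')(V) = Mul(4, Pow(V, 2)) (Function('W')(V) = Mul(Mul(2, V), Mul(2, V)) = Mul(4, Pow(V, 2)))
Mul(Add(45847, Function('E')(619, -680)), Add(37750, Function('W')(Function('S')(-18)))) = Mul(Add(45847, -51), Add(37750, Mul(4, Pow(-18, 2)))) = Mul(45796, Add(37750, Mul(4, 324))) = Mul(45796, Add(37750, 1296)) = Mul(45796, 39046) = 1788150616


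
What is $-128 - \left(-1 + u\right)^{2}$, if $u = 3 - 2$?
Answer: $-128$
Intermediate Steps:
$u = 1$
$-128 - \left(-1 + u\right)^{2} = -128 - \left(-1 + 1\right)^{2} = -128 - 0^{2} = -128 - 0 = -128 + 0 = -128$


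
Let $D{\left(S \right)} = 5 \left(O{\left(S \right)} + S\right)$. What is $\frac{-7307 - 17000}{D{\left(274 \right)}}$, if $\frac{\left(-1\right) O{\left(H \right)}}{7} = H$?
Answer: $\frac{24307}{8220} \approx 2.9571$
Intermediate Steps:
$O{\left(H \right)} = - 7 H$
$D{\left(S \right)} = - 30 S$ ($D{\left(S \right)} = 5 \left(- 7 S + S\right) = 5 \left(- 6 S\right) = - 30 S$)
$\frac{-7307 - 17000}{D{\left(274 \right)}} = \frac{-7307 - 17000}{\left(-30\right) 274} = - \frac{24307}{-8220} = \left(-24307\right) \left(- \frac{1}{8220}\right) = \frac{24307}{8220}$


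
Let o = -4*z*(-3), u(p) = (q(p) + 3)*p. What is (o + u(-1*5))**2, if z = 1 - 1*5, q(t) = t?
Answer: 1444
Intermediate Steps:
z = -4 (z = 1 - 5 = -4)
u(p) = p*(3 + p) (u(p) = (p + 3)*p = (3 + p)*p = p*(3 + p))
o = -48 (o = -4*(-4)*(-3) = 16*(-3) = -48)
(o + u(-1*5))**2 = (-48 + (-1*5)*(3 - 1*5))**2 = (-48 - 5*(3 - 5))**2 = (-48 - 5*(-2))**2 = (-48 + 10)**2 = (-38)**2 = 1444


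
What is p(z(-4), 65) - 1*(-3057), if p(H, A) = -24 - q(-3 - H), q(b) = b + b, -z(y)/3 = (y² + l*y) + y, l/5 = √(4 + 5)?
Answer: 3327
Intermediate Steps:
l = 15 (l = 5*√(4 + 5) = 5*√9 = 5*3 = 15)
z(y) = -48*y - 3*y² (z(y) = -3*((y² + 15*y) + y) = -3*(y² + 16*y) = -48*y - 3*y²)
q(b) = 2*b
p(H, A) = -18 + 2*H (p(H, A) = -24 - 2*(-3 - H) = -24 - (-6 - 2*H) = -24 + (6 + 2*H) = -18 + 2*H)
p(z(-4), 65) - 1*(-3057) = (-18 + 2*(-3*(-4)*(16 - 4))) - 1*(-3057) = (-18 + 2*(-3*(-4)*12)) + 3057 = (-18 + 2*144) + 3057 = (-18 + 288) + 3057 = 270 + 3057 = 3327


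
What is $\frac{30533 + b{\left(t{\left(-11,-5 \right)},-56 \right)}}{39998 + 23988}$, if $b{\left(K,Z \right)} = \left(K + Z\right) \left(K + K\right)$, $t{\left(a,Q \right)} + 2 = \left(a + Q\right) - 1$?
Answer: $\frac{33383}{63986} \approx 0.52172$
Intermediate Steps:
$t{\left(a,Q \right)} = -3 + Q + a$ ($t{\left(a,Q \right)} = -2 - \left(1 - Q - a\right) = -2 + \left(-1 + Q + a\right) = -3 + Q + a$)
$b{\left(K,Z \right)} = 2 K \left(K + Z\right)$ ($b{\left(K,Z \right)} = \left(K + Z\right) 2 K = 2 K \left(K + Z\right)$)
$\frac{30533 + b{\left(t{\left(-11,-5 \right)},-56 \right)}}{39998 + 23988} = \frac{30533 + 2 \left(-3 - 5 - 11\right) \left(\left(-3 - 5 - 11\right) - 56\right)}{39998 + 23988} = \frac{30533 + 2 \left(-19\right) \left(-19 - 56\right)}{63986} = \left(30533 + 2 \left(-19\right) \left(-75\right)\right) \frac{1}{63986} = \left(30533 + 2850\right) \frac{1}{63986} = 33383 \cdot \frac{1}{63986} = \frac{33383}{63986}$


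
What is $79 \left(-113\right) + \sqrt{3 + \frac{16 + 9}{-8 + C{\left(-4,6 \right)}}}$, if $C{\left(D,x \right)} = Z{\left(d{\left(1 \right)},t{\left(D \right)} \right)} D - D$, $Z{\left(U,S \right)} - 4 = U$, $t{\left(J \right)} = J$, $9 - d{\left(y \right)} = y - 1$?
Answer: $-8927 + \frac{\sqrt{2002}}{28} \approx -8925.4$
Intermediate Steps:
$d{\left(y \right)} = 10 - y$ ($d{\left(y \right)} = 9 - \left(y - 1\right) = 9 - \left(-1 + y\right) = 10 - y$)
$Z{\left(U,S \right)} = 4 + U$
$C{\left(D,x \right)} = 12 D$ ($C{\left(D,x \right)} = \left(4 + \left(10 - 1\right)\right) D - D = \left(4 + 9\right) D - D = 13 D - D = 12 D$)
$79 \left(-113\right) + \sqrt{3 + \frac{16 + 9}{-8 + C{\left(-4,6 \right)}}} = 79 \left(-113\right) + \sqrt{3 + \frac{16 + 9}{-8 + 12 \left(-4\right)}} = -8927 + \sqrt{3 + \frac{25}{-8 - 48}} = -8927 + \sqrt{3 + \frac{25}{-56}} = -8927 + \sqrt{3 + 25 \left(- \frac{1}{56}\right)} = -8927 + \sqrt{3 - \frac{25}{56}} = -8927 + \sqrt{\frac{143}{56}} = -8927 + \frac{\sqrt{2002}}{28}$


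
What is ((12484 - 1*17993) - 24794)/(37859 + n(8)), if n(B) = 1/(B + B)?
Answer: -7696/9615 ≈ -0.80042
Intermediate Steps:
n(B) = 1/(2*B)
((12484 - 1*17993) - 24794)/(37859 + n(8)) = ((12484 - 1*17993) - 24794)/(37859 + (½)/8) = ((12484 - 17993) - 24794)/(37859 + (½)*(⅛)) = (-5509 - 24794)/(37859 + 1/16) = -30303/605745/16 = -30303*16/605745 = -7696/9615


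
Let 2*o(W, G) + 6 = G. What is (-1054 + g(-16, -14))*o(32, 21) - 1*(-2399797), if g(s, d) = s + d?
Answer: 2391667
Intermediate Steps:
o(W, G) = -3 + G/2
g(s, d) = d + s
(-1054 + g(-16, -14))*o(32, 21) - 1*(-2399797) = (-1054 + (-14 - 16))*(-3 + (1/2)*21) - 1*(-2399797) = (-1054 - 30)*(-3 + 21/2) + 2399797 = -1084*15/2 + 2399797 = -8130 + 2399797 = 2391667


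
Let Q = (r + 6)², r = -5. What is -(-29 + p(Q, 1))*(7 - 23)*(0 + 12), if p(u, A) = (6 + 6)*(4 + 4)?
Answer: 12864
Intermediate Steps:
Q = 1 (Q = (-5 + 6)² = 1² = 1)
p(u, A) = 96 (p(u, A) = 12*8 = 96)
-(-29 + p(Q, 1))*(7 - 23)*(0 + 12) = -(-29 + 96)*(7 - 23)*(0 + 12) = -67*(-16*12) = -67*(-192) = -1*(-12864) = 12864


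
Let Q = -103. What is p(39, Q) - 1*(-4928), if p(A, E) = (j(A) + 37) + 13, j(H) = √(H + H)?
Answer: 4978 + √78 ≈ 4986.8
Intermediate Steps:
j(H) = √2*√H (j(H) = √(2*H) = √2*√H)
p(A, E) = 50 + √2*√A (p(A, E) = (√2*√A + 37) + 13 = (37 + √2*√A) + 13 = 50 + √2*√A)
p(39, Q) - 1*(-4928) = (50 + √2*√39) - 1*(-4928) = (50 + √78) + 4928 = 4978 + √78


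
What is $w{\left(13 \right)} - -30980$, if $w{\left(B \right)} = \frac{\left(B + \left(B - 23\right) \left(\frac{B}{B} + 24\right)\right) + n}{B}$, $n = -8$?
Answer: $\frac{402495}{13} \approx 30961.0$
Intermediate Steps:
$w{\left(B \right)} = \frac{-583 + 26 B}{B}$ ($w{\left(B \right)} = \frac{\left(B + \left(B - 23\right) \left(\frac{B}{B} + 24\right)\right) - 8}{B} = \frac{\left(B + \left(-23 + B\right) \left(1 + 24\right)\right) - 8}{B} = \frac{\left(B + \left(-23 + B\right) 25\right) - 8}{B} = \frac{\left(B + \left(-575 + 25 B\right)\right) - 8}{B} = \frac{\left(-575 + 26 B\right) - 8}{B} = \frac{-583 + 26 B}{B}$)
$w{\left(13 \right)} - -30980 = \left(26 - \frac{583}{13}\right) - -30980 = \left(26 - \frac{583}{13}\right) + 30980 = - \frac{245}{13} + 30980 = \frac{402495}{13}$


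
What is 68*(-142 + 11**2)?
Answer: -1428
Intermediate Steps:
68*(-142 + 11**2) = 68*(-142 + 121) = 68*(-21) = -1428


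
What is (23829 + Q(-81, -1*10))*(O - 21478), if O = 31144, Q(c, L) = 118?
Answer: 231471702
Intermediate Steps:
(23829 + Q(-81, -1*10))*(O - 21478) = (23829 + 118)*(31144 - 21478) = 23947*9666 = 231471702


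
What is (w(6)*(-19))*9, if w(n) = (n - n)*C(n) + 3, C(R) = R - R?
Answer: -513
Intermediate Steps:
C(R) = 0
w(n) = 3 (w(n) = (n - n)*0 + 3 = 0*0 + 3 = 0 + 3 = 3)
(w(6)*(-19))*9 = (3*(-19))*9 = -57*9 = -513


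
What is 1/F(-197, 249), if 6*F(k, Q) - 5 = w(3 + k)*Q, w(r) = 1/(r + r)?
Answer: 2328/1691 ≈ 1.3767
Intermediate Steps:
w(r) = 1/(2*r)
F(k, Q) = 5/6 + Q/(12*(3 + k)) (F(k, Q) = 5/6 + ((1/(2*(3 + k)))*Q)/6 = 5/6 + (Q/(2*(3 + k)))/6 = 5/6 + Q/(12*(3 + k)))
1/F(-197, 249) = 1/((30 + 249 + 10*(-197))/(12*(3 - 197))) = 1/((1/12)*(30 + 249 - 1970)/(-194)) = 1/((1/12)*(-1/194)*(-1691)) = 1/(1691/2328) = 2328/1691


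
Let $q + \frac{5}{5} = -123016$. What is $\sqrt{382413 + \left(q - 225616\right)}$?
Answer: $2 \sqrt{8445} \approx 183.79$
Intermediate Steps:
$q = -123017$ ($q = -1 - 123016 = -123017$)
$\sqrt{382413 + \left(q - 225616\right)} = \sqrt{382413 - 348633} = \sqrt{33780} = 2 \sqrt{8445}$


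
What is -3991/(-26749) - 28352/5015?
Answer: -738372783/134146235 ≈ -5.5042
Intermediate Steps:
-3991/(-26749) - 28352/5015 = -3991*(-1/26749) - 28352*1/5015 = 3991/26749 - 28352/5015 = -738372783/134146235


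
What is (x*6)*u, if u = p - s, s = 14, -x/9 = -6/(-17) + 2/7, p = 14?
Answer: 0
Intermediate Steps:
x = -684/119 (x = -9*(-6/(-17) + 2/7) = -9*(-6*(-1/17) + 2*(⅐)) = -9*(6/17 + 2/7) = -9*76/119 = -684/119 ≈ -5.7479)
u = 0 (u = 14 - 1*14 = 14 - 14 = 0)
(x*6)*u = -684/119*6*0 = -4104/119*0 = 0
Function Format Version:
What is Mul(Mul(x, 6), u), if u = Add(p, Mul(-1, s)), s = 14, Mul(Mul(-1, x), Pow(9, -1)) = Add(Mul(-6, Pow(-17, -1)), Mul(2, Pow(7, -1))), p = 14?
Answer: 0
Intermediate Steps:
x = Rational(-684, 119) (x = Mul(-9, Add(Mul(-6, Pow(-17, -1)), Mul(2, Pow(7, -1)))) = Mul(-9, Add(Mul(-6, Rational(-1, 17)), Mul(2, Rational(1, 7)))) = Mul(-9, Add(Rational(6, 17), Rational(2, 7))) = Mul(-9, Rational(76, 119)) = Rational(-684, 119) ≈ -5.7479)
u = 0 (u = Add(14, Mul(-1, 14)) = Add(14, -14) = 0)
Mul(Mul(x, 6), u) = Mul(Mul(Rational(-684, 119), 6), 0) = Mul(Rational(-4104, 119), 0) = 0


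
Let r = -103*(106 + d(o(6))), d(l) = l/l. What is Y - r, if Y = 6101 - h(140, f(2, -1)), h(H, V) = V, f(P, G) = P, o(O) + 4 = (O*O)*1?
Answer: 17120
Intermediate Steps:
o(O) = -4 + O² (o(O) = -4 + (O*O)*1 = -4 + O²*1 = -4 + O²)
d(l) = 1
Y = 6099 (Y = 6101 - 1*2 = 6101 - 2 = 6099)
r = -11021 (r = -103*(106 + 1) = -103*107 = -11021)
Y - r = 6099 - 1*(-11021) = 6099 + 11021 = 17120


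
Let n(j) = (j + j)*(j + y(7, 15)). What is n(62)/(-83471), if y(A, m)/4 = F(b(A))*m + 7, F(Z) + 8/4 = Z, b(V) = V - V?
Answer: 3720/83471 ≈ 0.044566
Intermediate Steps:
b(V) = 0
F(Z) = -2 + Z
y(A, m) = 28 - 8*m (y(A, m) = 4*((-2 + 0)*m + 7) = 4*(-2*m + 7) = 4*(7 - 2*m) = 28 - 8*m)
n(j) = 2*j*(-92 + j) (n(j) = (j + j)*(j + (28 - 8*15)) = (2*j)*(j + (28 - 120)) = (2*j)*(j - 92) = (2*j)*(-92 + j) = 2*j*(-92 + j))
n(62)/(-83471) = (2*62*(-92 + 62))/(-83471) = (2*62*(-30))*(-1/83471) = -3720*(-1/83471) = 3720/83471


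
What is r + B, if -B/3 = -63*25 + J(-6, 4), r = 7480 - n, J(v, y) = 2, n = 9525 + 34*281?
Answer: -6880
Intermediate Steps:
n = 19079 (n = 9525 + 9554 = 19079)
r = -11599 (r = 7480 - 1*19079 = 7480 - 19079 = -11599)
B = 4719 (B = -3*(-63*25 + 2) = -3*(-1575 + 2) = -3*(-1573) = 4719)
r + B = -11599 + 4719 = -6880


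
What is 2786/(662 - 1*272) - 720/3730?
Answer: 505549/72735 ≈ 6.9506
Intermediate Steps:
2786/(662 - 1*272) - 720/3730 = 2786/(662 - 272) - 720*1/3730 = 2786/390 - 72/373 = 2786*(1/390) - 72/373 = 1393/195 - 72/373 = 505549/72735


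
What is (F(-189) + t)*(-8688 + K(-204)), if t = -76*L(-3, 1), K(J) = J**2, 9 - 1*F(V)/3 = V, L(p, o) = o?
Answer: 17056704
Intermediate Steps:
F(V) = 27 - 3*V
t = -76 (t = -76*1 = -76)
(F(-189) + t)*(-8688 + K(-204)) = ((27 - 3*(-189)) - 76)*(-8688 + (-204)**2) = ((27 + 567) - 76)*(-8688 + 41616) = (594 - 76)*32928 = 518*32928 = 17056704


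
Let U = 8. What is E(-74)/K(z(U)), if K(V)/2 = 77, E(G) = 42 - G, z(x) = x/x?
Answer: 58/77 ≈ 0.75325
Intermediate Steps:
z(x) = 1
K(V) = 154 (K(V) = 2*77 = 154)
E(-74)/K(z(U)) = (42 - 1*(-74))/154 = (42 + 74)*(1/154) = 116*(1/154) = 58/77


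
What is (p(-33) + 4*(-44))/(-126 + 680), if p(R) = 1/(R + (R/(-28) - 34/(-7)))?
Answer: -66454/209135 ≈ -0.31776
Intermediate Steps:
p(R) = 1/(34/7 + 27*R/28) (p(R) = 1/(R + (R*(-1/28) - 34*(-⅐))) = 1/(R + (-R/28 + 34/7)) = 1/(R + (34/7 - R/28)) = 1/(34/7 + 27*R/28))
(p(-33) + 4*(-44))/(-126 + 680) = (28/(136 + 27*(-33)) + 4*(-44))/(-126 + 680) = (28/(136 - 891) - 176)/554 = (28/(-755) - 176)*(1/554) = (28*(-1/755) - 176)*(1/554) = (-28/755 - 176)*(1/554) = -132908/755*1/554 = -66454/209135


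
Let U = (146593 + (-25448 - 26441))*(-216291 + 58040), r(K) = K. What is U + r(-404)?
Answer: -14987003108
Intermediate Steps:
U = -14987002704 (U = (146593 - 51889)*(-158251) = 94704*(-158251) = -14987002704)
U + r(-404) = -14987002704 - 404 = -14987003108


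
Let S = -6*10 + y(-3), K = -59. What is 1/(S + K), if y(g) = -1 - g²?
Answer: -1/129 ≈ -0.0077519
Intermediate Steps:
S = -70 (S = -6*10 + (-1 - 1*(-3)²) = -60 + (-1 - 1*9) = -60 + (-1 - 9) = -60 - 10 = -70)
1/(S + K) = 1/(-70 - 59) = 1/(-129) = -1/129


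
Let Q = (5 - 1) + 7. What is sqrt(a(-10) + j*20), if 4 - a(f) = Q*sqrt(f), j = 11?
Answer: sqrt(224 - 11*I*sqrt(10)) ≈ 15.011 - 1.1586*I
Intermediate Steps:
Q = 11 (Q = 4 + 7 = 11)
a(f) = 4 - 11*sqrt(f)
sqrt(a(-10) + j*20) = sqrt((4 - 11*I*sqrt(10)) + 11*20) = sqrt((4 - 11*I*sqrt(10)) + 220) = sqrt(224 - 11*I*sqrt(10))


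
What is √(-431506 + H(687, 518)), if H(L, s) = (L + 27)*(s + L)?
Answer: 8*√6701 ≈ 654.88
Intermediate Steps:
H(L, s) = (27 + L)*(L + s)
√(-431506 + H(687, 518)) = √(-431506 + (687² + 27*687 + 27*518 + 687*518)) = √(-431506 + (471969 + 18549 + 13986 + 355866)) = √(-431506 + 860370) = √428864 = 8*√6701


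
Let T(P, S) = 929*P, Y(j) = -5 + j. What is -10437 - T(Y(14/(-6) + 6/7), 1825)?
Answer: -92833/21 ≈ -4420.6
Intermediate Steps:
-10437 - T(Y(14/(-6) + 6/7), 1825) = -10437 - 929*(-5 + (14/(-6) + 6/7)) = -10437 - 929*(-5 + (14*(-1/6) + 6*(1/7))) = -10437 - 929*(-5 + (-7/3 + 6/7)) = -10437 - 929*(-5 - 31/21) = -10437 - 929*(-136)/21 = -10437 - 1*(-126344/21) = -10437 + 126344/21 = -92833/21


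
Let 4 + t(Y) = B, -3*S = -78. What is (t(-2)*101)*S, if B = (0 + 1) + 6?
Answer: 7878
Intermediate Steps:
S = 26 (S = -⅓*(-78) = 26)
B = 7 (B = 1 + 6 = 7)
t(Y) = 3 (t(Y) = -4 + 7 = 3)
(t(-2)*101)*S = (3*101)*26 = 303*26 = 7878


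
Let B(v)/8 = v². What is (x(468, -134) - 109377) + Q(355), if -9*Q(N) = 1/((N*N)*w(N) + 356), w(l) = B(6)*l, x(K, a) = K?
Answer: -12629432577020437/115963167204 ≈ -1.0891e+5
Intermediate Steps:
B(v) = 8*v²
w(l) = 288*l (w(l) = (8*6²)*l = (8*36)*l = 288*l)
Q(N) = -1/(9*(356 + 288*N³)) (Q(N) = -1/(9*((N*N)*(288*N) + 356)) = -1/(9*(N²*(288*N) + 356)) = -1/(9*(288*N³ + 356)) = -1/(9*(356 + 288*N³)))
(x(468, -134) - 109377) + Q(355) = (468 - 109377) - 1/(3204 + 2592*355³) = -108909 - 1/(3204 + 2592*44738875) = -108909 - 1/(3204 + 115963164000) = -108909 - 1/115963167204 = -12629432577020437/115963167204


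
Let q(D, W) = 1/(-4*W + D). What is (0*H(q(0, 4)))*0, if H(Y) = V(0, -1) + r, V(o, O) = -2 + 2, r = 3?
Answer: 0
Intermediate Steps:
q(D, W) = 1/(D - 4*W)
V(o, O) = 0
H(Y) = 3 (H(Y) = 0 + 3 = 3)
(0*H(q(0, 4)))*0 = (0*3)*0 = 0*0 = 0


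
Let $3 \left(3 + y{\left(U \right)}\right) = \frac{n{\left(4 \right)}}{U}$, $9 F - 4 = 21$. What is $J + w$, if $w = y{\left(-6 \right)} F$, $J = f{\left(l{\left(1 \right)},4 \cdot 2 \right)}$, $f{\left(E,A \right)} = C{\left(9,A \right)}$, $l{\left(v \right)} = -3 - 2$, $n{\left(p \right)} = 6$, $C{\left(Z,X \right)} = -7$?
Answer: $- \frac{439}{27} \approx -16.259$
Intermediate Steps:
$F = \frac{25}{9}$ ($F = \frac{4}{9} + \frac{1}{9} \cdot 21 = \frac{4}{9} + \frac{7}{3} = \frac{25}{9} \approx 2.7778$)
$l{\left(v \right)} = -5$
$f{\left(E,A \right)} = -7$
$y{\left(U \right)} = -3 + \frac{2}{U}$ ($y{\left(U \right)} = -3 + \frac{6 \frac{1}{U}}{3} = -3 + \frac{2}{U}$)
$J = -7$
$w = - \frac{250}{27}$ ($w = \left(-3 + \frac{2}{-6}\right) \frac{25}{9} = \left(-3 + 2 \left(- \frac{1}{6}\right)\right) \frac{25}{9} = \left(-3 - \frac{1}{3}\right) \frac{25}{9} = \left(- \frac{10}{3}\right) \frac{25}{9} = - \frac{250}{27} \approx -9.2593$)
$J + w = -7 - \frac{250}{27} = - \frac{439}{27}$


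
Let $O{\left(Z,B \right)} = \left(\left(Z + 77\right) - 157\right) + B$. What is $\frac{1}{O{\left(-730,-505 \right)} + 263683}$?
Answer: $\frac{1}{262368} \approx 3.8114 \cdot 10^{-6}$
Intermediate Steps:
$O{\left(Z,B \right)} = -80 + B + Z$ ($O{\left(Z,B \right)} = \left(\left(77 + Z\right) - 157\right) + B = \left(-80 + Z\right) + B = -80 + B + Z$)
$\frac{1}{O{\left(-730,-505 \right)} + 263683} = \frac{1}{\left(-80 - 505 - 730\right) + 263683} = \frac{1}{-1315 + 263683} = \frac{1}{262368}$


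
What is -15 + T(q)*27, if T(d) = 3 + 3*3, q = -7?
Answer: 309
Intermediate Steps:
T(d) = 12 (T(d) = 3 + 9 = 12)
-15 + T(q)*27 = -15 + 12*27 = -15 + 324 = 309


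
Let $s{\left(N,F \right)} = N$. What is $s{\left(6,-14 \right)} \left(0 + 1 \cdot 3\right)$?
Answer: $18$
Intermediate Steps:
$s{\left(6,-14 \right)} \left(0 + 1 \cdot 3\right) = 6 \left(0 + 1 \cdot 3\right) = 6 \left(0 + 3\right) = 6 \cdot 3 = 18$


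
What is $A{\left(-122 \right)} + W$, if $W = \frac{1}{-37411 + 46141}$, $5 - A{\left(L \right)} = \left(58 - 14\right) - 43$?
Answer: $\frac{34921}{8730} \approx 4.0001$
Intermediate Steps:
$A{\left(L \right)} = 4$ ($A{\left(L \right)} = 5 - \left(\left(58 - 14\right) - 43\right) = 5 - \left(44 - 43\right) = 5 - 1 = 4$)
$W = \frac{1}{8730} \approx 0.00011455$
$A{\left(-122 \right)} + W = 4 + \frac{1}{8730} = \frac{34921}{8730}$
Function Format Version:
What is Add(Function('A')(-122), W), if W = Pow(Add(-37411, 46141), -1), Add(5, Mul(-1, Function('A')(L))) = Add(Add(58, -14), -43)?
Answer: Rational(34921, 8730) ≈ 4.0001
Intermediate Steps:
Function('A')(L) = 4 (Function('A')(L) = Add(5, Mul(-1, Add(Add(58, -14), -43))) = Add(5, Mul(-1, Add(44, -43))) = Add(5, Mul(-1, 1)) = Add(5, -1) = 4)
W = Rational(1, 8730) (W = Pow(8730, -1) = Rational(1, 8730) ≈ 0.00011455)
Add(Function('A')(-122), W) = Add(4, Rational(1, 8730)) = Rational(34921, 8730)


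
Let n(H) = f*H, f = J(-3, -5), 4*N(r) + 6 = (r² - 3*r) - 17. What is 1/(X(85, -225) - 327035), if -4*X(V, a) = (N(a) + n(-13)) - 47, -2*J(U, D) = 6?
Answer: -16/5283805 ≈ -3.0281e-6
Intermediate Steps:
J(U, D) = -3 (J(U, D) = -½*6 = -3)
N(r) = -23/4 - 3*r/4 + r²/4 (N(r) = -3/2 + ((r² - 3*r) - 17)/4 = -3/2 + (-17 + r² - 3*r)/4 = -3/2 + (-17/4 - 3*r/4 + r²/4) = -23/4 - 3*r/4 + r²/4)
f = -3
n(H) = -3*H
X(V, a) = 55/16 - a²/16 + 3*a/16 (X(V, a) = -(((-23/4 - 3*a/4 + a²/4) - 3*(-13)) - 47)/4 = -(((-23/4 - 3*a/4 + a²/4) + 39) - 47)/4 = -((133/4 - 3*a/4 + a²/4) - 47)/4 = -(-55/4 - 3*a/4 + a²/4)/4 = 55/16 - a²/16 + 3*a/16)
1/(X(85, -225) - 327035) = 1/((55/16 - 1/16*(-225)² + (3/16)*(-225)) - 327035) = 1/((55/16 - 1/16*50625 - 675/16) - 327035) = 1/((55/16 - 50625/16 - 675/16) - 327035) = 1/(-51245/16 - 327035) = 1/(-5283805/16) = -16/5283805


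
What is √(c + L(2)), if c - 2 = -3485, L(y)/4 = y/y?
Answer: 7*I*√71 ≈ 58.983*I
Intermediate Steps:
L(y) = 4 (L(y) = 4*(y/y) = 4*1 = 4)
c = -3483 (c = 2 - 3485 = -3483)
√(c + L(2)) = √(-3483 + 4) = √(-3479) = 7*I*√71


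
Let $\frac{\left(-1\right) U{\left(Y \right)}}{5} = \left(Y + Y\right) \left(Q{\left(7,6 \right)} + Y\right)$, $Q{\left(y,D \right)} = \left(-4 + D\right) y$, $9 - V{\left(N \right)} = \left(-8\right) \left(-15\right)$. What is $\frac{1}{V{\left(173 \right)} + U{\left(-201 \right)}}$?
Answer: $- \frac{1}{375981} \approx -2.6597 \cdot 10^{-6}$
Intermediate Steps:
$V{\left(N \right)} = -111$ ($V{\left(N \right)} = 9 - \left(-8\right) \left(-15\right) = 9 - 120 = -111$)
$Q{\left(y,D \right)} = y \left(-4 + D\right)$
$U{\left(Y \right)} = - 10 Y \left(14 + Y\right)$ ($U{\left(Y \right)} = - 5 \left(Y + Y\right) \left(7 \left(-4 + 6\right) + Y\right) = - 5 \cdot 2 Y \left(7 \cdot 2 + Y\right) = - 5 \cdot 2 Y \left(14 + Y\right) = - 10 Y \left(14 + Y\right)$)
$\frac{1}{V{\left(173 \right)} + U{\left(-201 \right)}} = \frac{1}{-111 - - 2010 \left(14 - 201\right)} = \frac{1}{-111 - \left(-2010\right) \left(-187\right)} = \frac{1}{-111 - 375870} = \frac{1}{-375981} = - \frac{1}{375981}$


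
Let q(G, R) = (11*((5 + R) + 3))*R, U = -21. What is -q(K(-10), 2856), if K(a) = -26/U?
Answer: -89975424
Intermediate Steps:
K(a) = 26/21 (K(a) = -26/(-21) = -26*(-1/21) = 26/21)
q(G, R) = R*(88 + 11*R) (q(G, R) = (11*(8 + R))*R = (88 + 11*R)*R = R*(88 + 11*R))
-q(K(-10), 2856) = -11*2856*(8 + 2856) = -11*2856*2864 = -1*89975424 = -89975424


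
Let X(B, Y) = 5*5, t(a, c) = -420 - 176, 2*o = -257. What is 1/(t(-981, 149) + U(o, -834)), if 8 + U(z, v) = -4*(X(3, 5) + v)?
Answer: 1/2632 ≈ 0.00037994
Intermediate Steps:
o = -257/2 (o = (½)*(-257) = -257/2 ≈ -128.50)
t(a, c) = -596
X(B, Y) = 25
U(z, v) = -108 - 4*v (U(z, v) = -8 - 4*(25 + v) = -8 + (-100 - 4*v) = -108 - 4*v)
1/(t(-981, 149) + U(o, -834)) = 1/(-596 + (-108 - 4*(-834))) = 1/(-596 + (-108 + 3336)) = 1/(-596 + 3228) = 1/2632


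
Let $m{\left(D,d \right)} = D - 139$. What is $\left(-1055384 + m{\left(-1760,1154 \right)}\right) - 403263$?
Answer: $-1460546$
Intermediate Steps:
$m{\left(D,d \right)} = -139 + D$
$\left(-1055384 + m{\left(-1760,1154 \right)}\right) - 403263 = \left(-1055384 - 1899\right) - 403263 = -1057283 - 403263 = -1460546$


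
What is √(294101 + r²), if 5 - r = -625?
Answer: √691001 ≈ 831.26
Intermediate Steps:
r = 630 (r = 5 - 1*(-625) = 5 + 625 = 630)
√(294101 + r²) = √(294101 + 630²) = √(294101 + 396900) = √691001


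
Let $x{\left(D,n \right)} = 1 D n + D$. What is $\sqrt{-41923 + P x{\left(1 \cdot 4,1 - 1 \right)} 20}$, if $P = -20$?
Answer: $i \sqrt{43523} \approx 208.62 i$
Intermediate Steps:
$x{\left(D,n \right)} = D + D n$ ($x{\left(D,n \right)} = D n + D = D + D n$)
$\sqrt{-41923 + P x{\left(1 \cdot 4,1 - 1 \right)} 20} = \sqrt{-41923 + - 20 \cdot 1 \cdot 4 \left(1 + \left(1 - 1\right)\right) 20} = \sqrt{-41923 + - 20 \cdot 4 \left(1 + \left(1 - 1\right)\right) 20} = \sqrt{-41923 + - 20 \cdot 4 \left(1 + 0\right) 20} = \sqrt{-41923 + - 20 \cdot 4 \cdot 1 \cdot 20} = \sqrt{-41923 + \left(-20\right) 4 \cdot 20} = \sqrt{-41923 - 1600} = \sqrt{-43523} = i \sqrt{43523}$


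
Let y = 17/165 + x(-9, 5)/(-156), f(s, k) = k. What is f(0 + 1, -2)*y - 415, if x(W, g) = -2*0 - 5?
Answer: -1781509/4290 ≈ -415.27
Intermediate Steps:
x(W, g) = -5 (x(W, g) = 0 - 5 = -5)
y = 1159/8580 (y = 17/165 - 5/(-156) = 17*(1/165) - 5*(-1/156) = 17/165 + 5/156 = 1159/8580 ≈ 0.13508)
f(0 + 1, -2)*y - 415 = -2*1159/8580 - 415 = -1159/4290 - 415 = -1781509/4290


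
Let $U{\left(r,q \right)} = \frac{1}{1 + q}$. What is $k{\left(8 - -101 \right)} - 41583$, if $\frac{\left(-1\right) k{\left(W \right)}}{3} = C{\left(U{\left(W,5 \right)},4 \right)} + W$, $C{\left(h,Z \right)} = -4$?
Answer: $-41898$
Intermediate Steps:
$k{\left(W \right)} = 12 - 3 W$ ($k{\left(W \right)} = - 3 \left(-4 + W\right) = 12 - 3 W$)
$k{\left(8 - -101 \right)} - 41583 = \left(12 - 3 \left(8 - -101\right)\right) - 41583 = \left(12 - 3 \left(8 + 101\right)\right) - 41583 = \left(12 - 327\right) - 41583 = -315 - 41583 = -41898$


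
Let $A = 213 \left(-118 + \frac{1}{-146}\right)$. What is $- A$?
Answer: $\frac{3669777}{146} \approx 25135.0$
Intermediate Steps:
$A = - \frac{3669777}{146}$ ($A = 213 \left(-118 - \frac{1}{146}\right) = 213 \left(- \frac{17229}{146}\right) = - \frac{3669777}{146} \approx -25135.0$)
$- A = \left(-1\right) \left(- \frac{3669777}{146}\right) = \frac{3669777}{146}$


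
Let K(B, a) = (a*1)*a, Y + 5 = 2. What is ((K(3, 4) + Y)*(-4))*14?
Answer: -728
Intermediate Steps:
Y = -3 (Y = -5 + 2 = -3)
K(B, a) = a**2 (K(B, a) = a*a = a**2)
((K(3, 4) + Y)*(-4))*14 = ((4**2 - 3)*(-4))*14 = ((16 - 3)*(-4))*14 = (13*(-4))*14 = -52*14 = -728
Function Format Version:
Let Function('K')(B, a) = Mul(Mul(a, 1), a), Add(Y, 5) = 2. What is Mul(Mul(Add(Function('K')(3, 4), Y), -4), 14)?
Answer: -728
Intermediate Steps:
Y = -3 (Y = Add(-5, 2) = -3)
Function('K')(B, a) = Pow(a, 2) (Function('K')(B, a) = Mul(a, a) = Pow(a, 2))
Mul(Mul(Add(Function('K')(3, 4), Y), -4), 14) = Mul(Mul(Add(Pow(4, 2), -3), -4), 14) = Mul(Mul(Add(16, -3), -4), 14) = Mul(Mul(13, -4), 14) = Mul(-52, 14) = -728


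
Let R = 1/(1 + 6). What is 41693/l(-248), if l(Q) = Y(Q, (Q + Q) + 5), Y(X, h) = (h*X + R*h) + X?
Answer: 291851/850149 ≈ 0.34329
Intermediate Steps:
R = 1/7 ≈ 0.14286
Y(X, h) = X + h/7 + X*h (Y(X, h) = (h*X + h/7) + X = (X*h + h/7) + X = (h/7 + X*h) + X = X + h/7 + X*h)
l(Q) = 5/7 + 9*Q/7 + Q*(5 + 2*Q) (l(Q) = Q + ((Q + Q) + 5)/7 + Q*((Q + Q) + 5) = Q + (2*Q + 5)/7 + Q*(2*Q + 5) = Q + (5 + 2*Q)/7 + Q*(5 + 2*Q) = Q + (5/7 + 2*Q/7) + Q*(5 + 2*Q) = 5/7 + 9*Q/7 + Q*(5 + 2*Q))
41693/l(-248) = 41693/(5/7 + 2*(-248)**2 + (44/7)*(-248)) = 41693/(5/7 + 2*61504 - 10912/7) = 41693/(5/7 + 123008 - 10912/7) = 41693/(850149/7) = 41693*(7/850149) = 291851/850149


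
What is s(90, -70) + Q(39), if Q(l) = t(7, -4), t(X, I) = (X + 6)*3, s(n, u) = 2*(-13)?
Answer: 13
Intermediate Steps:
s(n, u) = -26
t(X, I) = 18 + 3*X (t(X, I) = (6 + X)*3 = 18 + 3*X)
Q(l) = 39 (Q(l) = 18 + 3*7 = 18 + 21 = 39)
s(90, -70) + Q(39) = -26 + 39 = 13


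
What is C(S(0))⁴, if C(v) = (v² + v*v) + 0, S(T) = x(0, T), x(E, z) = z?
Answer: 0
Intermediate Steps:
S(T) = T
C(v) = 2*v² (C(v) = (v² + v²) + 0 = 2*v² + 0 = 2*v²)
C(S(0))⁴ = (2*0²)⁴ = (2*0)⁴ = 0⁴ = 0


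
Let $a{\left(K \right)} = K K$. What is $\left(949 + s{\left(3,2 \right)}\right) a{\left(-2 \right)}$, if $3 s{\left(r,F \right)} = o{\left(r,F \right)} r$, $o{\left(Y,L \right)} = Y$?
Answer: $3808$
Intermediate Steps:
$a{\left(K \right)} = K^{2}$
$s{\left(r,F \right)} = \frac{r^{2}}{3}$ ($s{\left(r,F \right)} = \frac{r r}{3} = \frac{r^{2}}{3}$)
$\left(949 + s{\left(3,2 \right)}\right) a{\left(-2 \right)} = \left(949 + \frac{3^{2}}{3}\right) \left(-2\right)^{2} = \left(949 + \frac{1}{3} \cdot 9\right) 4 = \left(949 + 3\right) 4 = 952 \cdot 4 = 3808$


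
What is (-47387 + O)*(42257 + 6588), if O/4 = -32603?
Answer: -8684592155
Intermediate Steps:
O = -130412 (O = 4*(-32603) = -130412)
(-47387 + O)*(42257 + 6588) = (-47387 - 130412)*(42257 + 6588) = -177799*48845 = -8684592155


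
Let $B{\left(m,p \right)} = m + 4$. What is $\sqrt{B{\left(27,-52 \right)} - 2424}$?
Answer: $i \sqrt{2393} \approx 48.918 i$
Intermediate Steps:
$B{\left(m,p \right)} = 4 + m$
$\sqrt{B{\left(27,-52 \right)} - 2424} = \sqrt{\left(4 + 27\right) - 2424} = \sqrt{31 - 2424} = \sqrt{-2393} = i \sqrt{2393}$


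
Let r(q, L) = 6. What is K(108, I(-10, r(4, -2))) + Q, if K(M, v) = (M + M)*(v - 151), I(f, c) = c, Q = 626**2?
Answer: 360556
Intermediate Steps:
Q = 391876
K(M, v) = 2*M*(-151 + v) (K(M, v) = (2*M)*(-151 + v) = 2*M*(-151 + v))
K(108, I(-10, r(4, -2))) + Q = 2*108*(-151 + 6) + 391876 = 2*108*(-145) + 391876 = -31320 + 391876 = 360556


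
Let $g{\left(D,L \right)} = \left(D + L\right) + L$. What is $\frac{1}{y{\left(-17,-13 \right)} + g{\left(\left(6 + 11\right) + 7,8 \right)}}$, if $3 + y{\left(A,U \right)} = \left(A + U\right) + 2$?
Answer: $\frac{1}{9} \approx 0.11111$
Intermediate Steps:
$y{\left(A,U \right)} = -1 + A + U$ ($y{\left(A,U \right)} = -3 + \left(\left(A + U\right) + 2\right) = -3 + \left(2 + A + U\right) = -1 + A + U$)
$g{\left(D,L \right)} = D + 2 L$
$\frac{1}{y{\left(-17,-13 \right)} + g{\left(\left(6 + 11\right) + 7,8 \right)}} = \frac{1}{\left(-1 - 17 - 13\right) + \left(\left(\left(6 + 11\right) + 7\right) + 2 \cdot 8\right)} = \frac{1}{-31 + \left(\left(17 + 7\right) + 16\right)} = \frac{1}{-31 + \left(24 + 16\right)} = \frac{1}{-31 + 40} = \frac{1}{9}$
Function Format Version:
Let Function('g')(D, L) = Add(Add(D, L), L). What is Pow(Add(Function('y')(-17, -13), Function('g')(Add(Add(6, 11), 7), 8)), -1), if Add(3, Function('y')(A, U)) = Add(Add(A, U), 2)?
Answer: Rational(1, 9) ≈ 0.11111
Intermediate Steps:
Function('y')(A, U) = Add(-1, A, U) (Function('y')(A, U) = Add(-3, Add(Add(A, U), 2)) = Add(-3, Add(2, A, U)) = Add(-1, A, U))
Function('g')(D, L) = Add(D, Mul(2, L))
Pow(Add(Function('y')(-17, -13), Function('g')(Add(Add(6, 11), 7), 8)), -1) = Pow(Add(Add(-1, -17, -13), Add(Add(Add(6, 11), 7), Mul(2, 8))), -1) = Pow(Add(-31, Add(Add(17, 7), 16)), -1) = Pow(Add(-31, Add(24, 16)), -1) = Pow(Add(-31, 40), -1) = Pow(9, -1) = Rational(1, 9)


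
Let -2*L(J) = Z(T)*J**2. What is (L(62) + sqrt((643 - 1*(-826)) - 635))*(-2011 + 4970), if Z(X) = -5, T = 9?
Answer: 28435990 + 2959*sqrt(834) ≈ 2.8521e+7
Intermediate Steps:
L(J) = 5*J**2/2 (L(J) = -(-5)*J**2/2 = 5*J**2/2)
(L(62) + sqrt((643 - 1*(-826)) - 635))*(-2011 + 4970) = ((5/2)*62**2 + sqrt((643 - 1*(-826)) - 635))*(-2011 + 4970) = ((5/2)*3844 + sqrt((643 + 826) - 635))*2959 = (9610 + sqrt(1469 - 635))*2959 = (9610 + sqrt(834))*2959 = 28435990 + 2959*sqrt(834)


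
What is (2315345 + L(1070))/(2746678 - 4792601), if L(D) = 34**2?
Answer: -210591/185993 ≈ -1.1323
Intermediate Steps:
L(D) = 1156
(2315345 + L(1070))/(2746678 - 4792601) = (2315345 + 1156)/(2746678 - 4792601) = 2316501/(-2045923) = 2316501*(-1/2045923) = -210591/185993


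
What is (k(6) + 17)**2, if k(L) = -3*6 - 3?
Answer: 16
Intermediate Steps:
k(L) = -21 (k(L) = -18 - 3 = -21)
(k(6) + 17)**2 = (-21 + 17)**2 = (-4)**2 = 16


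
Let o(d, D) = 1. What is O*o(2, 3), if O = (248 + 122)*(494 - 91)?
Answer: 149110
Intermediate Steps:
O = 149110 (O = 370*403 = 149110)
O*o(2, 3) = 149110*1 = 149110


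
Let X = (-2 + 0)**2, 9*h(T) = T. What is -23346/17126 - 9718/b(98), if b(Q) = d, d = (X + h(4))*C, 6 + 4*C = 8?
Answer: -374585283/85630 ≈ -4374.5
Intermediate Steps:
C = 1/2 (C = -3/2 + (1/4)*8 = -3/2 + 2 = 1/2 ≈ 0.50000)
h(T) = T/9
X = 4 (X = (-2)**2 = 4)
d = 20/9 (d = (4 + (1/9)*4)*(1/2) = (4 + 4/9)*(1/2) = (40/9)*(1/2) = 20/9 ≈ 2.2222)
b(Q) = 20/9
-23346/17126 - 9718/b(98) = -23346/17126 - 9718/20/9 = -23346*1/17126 - 9718*9/20 = -11673/8563 - 43731/10 = -374585283/85630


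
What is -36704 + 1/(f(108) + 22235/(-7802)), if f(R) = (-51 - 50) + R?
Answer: -1188431014/32379 ≈ -36704.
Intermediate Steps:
f(R) = -101 + R
-36704 + 1/(f(108) + 22235/(-7802)) = -36704 + 1/((-101 + 108) + 22235/(-7802)) = -36704 + 1/(7 + 22235*(-1/7802)) = -36704 + 1/(7 - 22235/7802) = -36704 + 1/(32379/7802) = -36704 + 7802/32379 = -1188431014/32379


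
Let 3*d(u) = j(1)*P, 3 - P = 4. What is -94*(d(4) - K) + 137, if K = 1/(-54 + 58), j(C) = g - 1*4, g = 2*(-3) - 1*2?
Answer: -431/2 ≈ -215.50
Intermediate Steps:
g = -8 (g = -6 - 2 = -8)
j(C) = -12 (j(C) = -8 - 1*4 = -8 - 4 = -12)
P = -1 (P = 3 - 1*4 = 3 - 4 = -1)
K = ¼ (K = 1/4 = ¼ ≈ 0.25000)
d(u) = 4 (d(u) = (-12*(-1))/3 = (⅓)*12 = 4)
-94*(d(4) - K) + 137 = -94*(4 - 1*¼) + 137 = -94*(4 - ¼) + 137 = -94*15/4 + 137 = -705/2 + 137 = -431/2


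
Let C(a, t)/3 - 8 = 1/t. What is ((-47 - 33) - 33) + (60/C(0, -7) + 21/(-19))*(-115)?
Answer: -58232/209 ≈ -278.62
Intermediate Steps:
C(a, t) = 24 + 3/t
((-47 - 33) - 33) + (60/C(0, -7) + 21/(-19))*(-115) = ((-47 - 33) - 33) + (60/(24 + 3/(-7)) + 21/(-19))*(-115) = (-80 - 33) + (60/(24 + 3*(-1/7)) + 21*(-1/19))*(-115) = -113 + (60/(24 - 3/7) - 21/19)*(-115) = -113 + (60/(165/7) - 21/19)*(-115) = -113 + (60*(7/165) - 21/19)*(-115) = -113 + (28/11 - 21/19)*(-115) = -113 + (301/209)*(-115) = -113 - 34615/209 = -58232/209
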